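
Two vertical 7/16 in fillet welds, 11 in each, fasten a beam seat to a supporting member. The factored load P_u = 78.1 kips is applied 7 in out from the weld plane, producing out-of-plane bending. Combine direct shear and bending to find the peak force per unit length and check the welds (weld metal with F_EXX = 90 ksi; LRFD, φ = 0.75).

f_max ≈ 14 kip/in; NOT adequate

L_w = 2 × 11 = 22 in; section modulus (unit throat) S = 2 × L²/6 = 40.33 in².
Direct shear f_v = P/L_w = 78.1/22 = 3.55 kip/in.
Moment M = P × e = 78.1 × 7 = 546.7 kip·in; bending f_b = M/S = 13.55 kip/in.
f_max = √(f_v² + f_b²) = √(3.55² + 13.55²) = 14.01 kip/in.
φr_n = 0.75 × 0.6 × 90 × (0.707 × 0.4375) = 12.53 kip/in → NOT adequate.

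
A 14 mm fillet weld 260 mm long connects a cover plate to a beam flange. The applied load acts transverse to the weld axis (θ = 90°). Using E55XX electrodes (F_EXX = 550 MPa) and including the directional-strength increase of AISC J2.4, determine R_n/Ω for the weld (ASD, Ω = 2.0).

t_e = 0.707 × 14 = 9.898 mm; A_we = 9.898 × 260 = 2573 mm².
Directional factor: 1.0 + 0.5 sin^1.5(90°) = 1.5.
F_nw = 0.6 × 550 × 1.5 = 495 MPa.
R_n/Ω = (495 × 2573) / 2.0 × 10⁻³ = 636.9 kN.

R_n/Ω ≈ 637 kN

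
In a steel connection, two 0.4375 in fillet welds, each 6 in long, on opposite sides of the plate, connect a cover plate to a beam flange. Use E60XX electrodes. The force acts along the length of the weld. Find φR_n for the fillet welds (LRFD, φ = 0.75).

φR_n ≈ 100 kip

E60XX → F_EXX = 60 ksi.
Effective throat t_e = 0.707 × 0.4375 = 0.3093 in.
Total length L = 12 in; A_we = 0.3093 × 12 = 3.712 in².
F_nw = 0.6 F_EXX = 0.6 × 60 = 36 ksi.
φR_n = 0.75 × 36 × 3.712 = 100.2 kip.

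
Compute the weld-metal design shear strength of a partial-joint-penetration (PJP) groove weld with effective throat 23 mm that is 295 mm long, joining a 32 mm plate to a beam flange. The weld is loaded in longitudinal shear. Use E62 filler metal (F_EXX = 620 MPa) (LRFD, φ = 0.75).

Effective throat (given) t_e = 23 mm.
A_we = 23 × 295 = 6785 mm².
F_nw = 0.6 F_EXX = 372 MPa.
φR_n = 0.75 × 372 × 6785 × 10⁻³ = 1893 kN.

φR_n ≈ 1890 kN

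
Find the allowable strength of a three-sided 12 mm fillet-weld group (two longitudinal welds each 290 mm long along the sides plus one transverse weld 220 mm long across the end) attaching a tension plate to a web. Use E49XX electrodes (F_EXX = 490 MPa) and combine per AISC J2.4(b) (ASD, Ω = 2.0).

R_n/Ω ≈ 1030 kN

t_e = 0.707 × 12 = 8.484 mm.
R_nwl = 0.6 × 490 × 8.484 × 580 × 10⁻³ = 1447 kN (longitudinal, 2 welds).
R_nwt = 0.6 × 490 × 8.484 × 220 × 10⁻³ = 548.7 kN (transverse, base value).
(i) R_nwl + R_nwt = 1995 kN; (ii) 0.85 R_nwl + 1.5 R_nwt = 2053 kN.
R_n = max = 2053 kN [governs: (ii)]; R_n/Ω = 1026 kN.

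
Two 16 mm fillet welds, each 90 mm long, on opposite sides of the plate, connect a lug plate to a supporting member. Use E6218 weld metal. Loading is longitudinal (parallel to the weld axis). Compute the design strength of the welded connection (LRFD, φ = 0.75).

E62XX → F_EXX = 620 MPa.
Effective throat t_e = 0.707 × 16 = 11.31 mm.
Total length L = 180 mm; A_we = 11.31 × 180 = 2036 mm².
F_nw = 0.6 F_EXX = 0.6 × 620 = 372 MPa.
φR_n = 0.75 × 372 × 2036 × 10⁻³ = 568.1 kN.

φR_n ≈ 568 kN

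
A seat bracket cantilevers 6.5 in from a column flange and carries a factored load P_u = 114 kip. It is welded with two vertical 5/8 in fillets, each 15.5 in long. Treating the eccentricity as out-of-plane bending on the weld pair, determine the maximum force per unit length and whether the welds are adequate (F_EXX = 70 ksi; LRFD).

f_max ≈ 9.96 kip/in; adequate

L_w = 2 × 15.5 = 31 in; section modulus (unit throat) S = 2 × L²/6 = 80.08 in².
Direct shear f_v = P/L_w = 114/31 = 3.677 kip/in.
Moment M = P × e = 114 × 6.5 = 741 kip·in; bending f_b = M/S = 9.253 kip/in.
f_max = √(f_v² + f_b²) = √(3.677² + 9.253²) = 9.957 kip/in.
φr_n = 0.75 × 0.6 × 70 × (0.707 × 0.625) = 13.92 kip/in → adequate.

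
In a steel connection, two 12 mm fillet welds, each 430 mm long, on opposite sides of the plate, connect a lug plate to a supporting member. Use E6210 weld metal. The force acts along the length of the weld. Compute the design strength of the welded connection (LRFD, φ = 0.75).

E62XX → F_EXX = 620 MPa.
Effective throat t_e = 0.707 × 12 = 8.484 mm.
Total length L = 860 mm; A_we = 8.484 × 860 = 7296 mm².
F_nw = 0.6 F_EXX = 0.6 × 620 = 372 MPa.
φR_n = 0.75 × 372 × 7296 × 10⁻³ = 2036 kN.

φR_n ≈ 2040 kN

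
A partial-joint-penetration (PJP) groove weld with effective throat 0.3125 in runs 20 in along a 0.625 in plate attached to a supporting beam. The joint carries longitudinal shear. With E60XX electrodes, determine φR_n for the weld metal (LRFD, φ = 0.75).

φR_n ≈ 169 kips

E60XX → F_EXX = 60 ksi.
Effective throat (given) t_e = 0.3125 in.
A_we = 0.3125 × 20 = 6.25 in².
F_nw = 0.6 F_EXX = 36 ksi.
φR_n = 0.75 × 36 × 6.25 = 168.8 kips.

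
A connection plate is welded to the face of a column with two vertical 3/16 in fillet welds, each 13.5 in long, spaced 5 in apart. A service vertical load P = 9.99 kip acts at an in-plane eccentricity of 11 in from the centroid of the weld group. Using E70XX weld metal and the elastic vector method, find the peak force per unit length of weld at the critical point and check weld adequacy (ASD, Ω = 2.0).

f_max ≈ 1.53 kip/in; adequate

E70XX → F_EXX = 70 ksi.
Total weld length L_w = 27 in. Treat welds as unit-width lines.
Polar moment about centroid: J = 2[d³/12 + d(b/2)²] = 2[13.5³/12 + 13.5×2.5²] = 578.8 in³.
Direct shear f_v = P/L_w = 9.99 / 27 = 0.37 kip/in (vertical).
Torsion M = P·e = 9.99 × 11 = 109.89 kip·in.
Critical point at (x, y) = (2.5, 6.75) from centroid. f_tx = M·y/J = 1.282 kip/in; f_ty = M·x/J = 0.4746 kip/in.
Resultant f_max = √[f_tx² + (f_v + f_ty)²] = √[1.282² + (0.37 + 0.4746)²] = 1.535 kip/in.
Capacity per unit length: r_n/Ω = (1/2.0) × 0.6 × 70 × (0.707 × 0.1875) = 2.784 kip/in.
1.535 ≤ 2.784 → adequate.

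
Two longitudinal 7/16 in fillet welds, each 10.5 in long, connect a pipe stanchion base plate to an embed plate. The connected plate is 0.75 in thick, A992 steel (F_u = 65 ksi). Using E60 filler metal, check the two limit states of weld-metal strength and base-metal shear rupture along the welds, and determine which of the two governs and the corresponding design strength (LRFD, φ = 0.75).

φR_n ≈ 175 kips (weld metal governs)

E60XX → F_EXX = 60 ksi.
t_e = 0.707 × 0.4375 = 0.3093 in; L = 21 in.
Weld metal: φR_n = 0.75 × 0.6 × 60 × 0.3093 × 21 = 175.4 kips.
Base metal (shear rupture): φR_n = 0.75 × 0.6 × 65 × 0.75 × 21 = 460.7 kips.
Governing: weld metal.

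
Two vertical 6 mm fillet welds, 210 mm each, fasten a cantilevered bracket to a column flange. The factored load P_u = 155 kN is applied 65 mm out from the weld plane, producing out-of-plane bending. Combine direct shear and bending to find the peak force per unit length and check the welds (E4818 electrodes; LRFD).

f_max ≈ 778 N/mm; adequate

E48XX → F_EXX = 480 MPa.
L_w = 2 × 210 = 420 mm; section modulus (unit throat) S = 2 × L²/6 = 14700 mm².
Direct shear f_v = P/L_w = 155×10³/420 = 369 N/mm.
Moment M = P × e = 155×10³ × 65 = 10075000 N·mm; bending f_b = M/S = 685.4 N/mm.
f_max = √(f_v² + f_b²) = √(369² + 685.4²) = 778.4 N/mm.
φr_n = 0.75 × 0.6 × 480 × (0.707 × 6) = 916.3 N/mm → adequate.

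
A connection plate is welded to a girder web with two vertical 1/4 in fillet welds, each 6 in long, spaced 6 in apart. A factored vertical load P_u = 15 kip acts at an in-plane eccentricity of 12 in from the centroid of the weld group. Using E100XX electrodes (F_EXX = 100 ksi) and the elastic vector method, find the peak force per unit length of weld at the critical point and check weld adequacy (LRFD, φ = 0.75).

Total weld length L_w = 12 in. Treat welds as unit-width lines.
Polar moment about centroid: J = 2[d³/12 + d(b/2)²] = 2[6³/12 + 6×3²] = 144 in³.
Direct shear f_v = P/L_w = 15 / 12 = 1.25 kip/in (vertical).
Torsion M = P·e = 15 × 12 = 180 kip·in.
Critical point at (x, y) = (3, 3) from centroid. f_tx = M·y/J = 3.75 kip/in; f_ty = M·x/J = 3.75 kip/in.
Resultant f_max = √[f_tx² + (f_v + f_ty)²] = √[3.75² + (1.25 + 3.75)²] = 6.25 kip/in.
Capacity per unit length: φr_n = 0.75 × 0.6 × 100 × (0.707 × 0.25) = 7.954 kip/in.
6.25 ≤ 7.954 → adequate.

f_max ≈ 6.25 kip/in; adequate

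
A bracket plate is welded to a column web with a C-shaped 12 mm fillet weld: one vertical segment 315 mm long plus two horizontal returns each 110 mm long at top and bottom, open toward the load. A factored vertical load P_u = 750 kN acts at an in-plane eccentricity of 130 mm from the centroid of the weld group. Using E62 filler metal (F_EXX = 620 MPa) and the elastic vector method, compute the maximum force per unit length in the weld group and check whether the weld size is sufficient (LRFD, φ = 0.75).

Total weld length L_w = 535 mm. Treat welds as unit-width lines.
Centroid: x̄ = 2×110×55 / 535 = 22.62 mm from the vertical weld.
Polar moment about centroid: J = I_x + I_y = [315³/12 + 2×110×157.5²] + [315×22.62² + 2(110³/12 + 110×32.38²)] = 8676000 mm³.
Direct shear f_v = P/L_w = 750×10³ / 535 = 1402 N/mm (vertical).
Torsion M = P·e = 750×10³ × 130 = 97500000 N·mm.
Critical point at (x, y) = (87.38, 157.5) from centroid. f_tx = M·y/J = 1770 N/mm; f_ty = M·x/J = 982 N/mm.
Resultant f_max = √[f_tx² + (f_v + f_ty)²] = √[1770² + (1402 + 982)²] = 2969 N/mm.
Capacity per unit length: φr_n = 0.75 × 0.6 × 620 × (0.707 × 12) = 2367 N/mm.
2969 > 2367 → NOT adequate.

f_max ≈ 2970 N/mm; NOT adequate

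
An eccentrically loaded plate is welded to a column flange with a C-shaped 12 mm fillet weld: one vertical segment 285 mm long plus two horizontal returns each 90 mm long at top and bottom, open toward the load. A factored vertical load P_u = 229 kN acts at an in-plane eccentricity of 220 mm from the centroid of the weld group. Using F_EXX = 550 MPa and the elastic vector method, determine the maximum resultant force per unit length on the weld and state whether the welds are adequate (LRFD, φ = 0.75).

Total weld length L_w = 465 mm. Treat welds as unit-width lines.
Centroid: x̄ = 2×90×45 / 465 = 17.42 mm from the vertical weld.
Polar moment about centroid: J = I_x + I_y = [285³/12 + 2×90×142.5²] + [285×17.42² + 2(90³/12 + 90×27.58²)] = 5929000 mm³.
Direct shear f_v = P/L_w = 229×10³ / 465 = 492.5 N/mm (vertical).
Torsion M = P·e = 229×10³ × 220 = 50380000 N·mm.
Critical point at (x, y) = (72.58, 142.5) from centroid. f_tx = M·y/J = 1211 N/mm; f_ty = M·x/J = 616.7 N/mm.
Resultant f_max = √[f_tx² + (f_v + f_ty)²] = √[1211² + (492.5 + 616.7)²] = 1642 N/mm.
Capacity per unit length: φr_n = 0.75 × 0.6 × 550 × (0.707 × 12) = 2100 N/mm.
1642 ≤ 2100 → adequate.

f_max ≈ 1640 N/mm; adequate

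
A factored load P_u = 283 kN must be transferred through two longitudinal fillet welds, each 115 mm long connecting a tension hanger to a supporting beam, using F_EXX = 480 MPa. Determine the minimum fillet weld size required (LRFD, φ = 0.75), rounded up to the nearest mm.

Total weld length L = 230 mm.
Required throat t_e = P_u / (φ × 0.6 F_EXX × L) = 283 / (0.75 × 0.6 × 480 × 230 × 10⁻³) = 5.696 mm.
Required leg w = t_e / 0.707 = 8.057 mm → use 9 mm.

w = 9 mm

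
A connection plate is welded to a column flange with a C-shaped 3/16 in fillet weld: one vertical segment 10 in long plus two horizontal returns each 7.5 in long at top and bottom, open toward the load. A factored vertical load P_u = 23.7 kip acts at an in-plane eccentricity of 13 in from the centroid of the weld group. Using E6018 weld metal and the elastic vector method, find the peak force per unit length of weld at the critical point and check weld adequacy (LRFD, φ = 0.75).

f_max ≈ 4.38 kip/in; NOT adequate

E60XX → F_EXX = 60 ksi.
Total weld length L_w = 25 in. Treat welds as unit-width lines.
Centroid: x̄ = 2×7.5×3.75 / 25 = 2.25 in from the vertical weld.
Polar moment about centroid: J = I_x + I_y = [10³/12 + 2×7.5×5²] + [10×2.25² + 2(7.5³/12 + 7.5×1.5²)] = 613 in³.
Direct shear f_v = P/L_w = 23.7 / 25 = 0.948 kip/in (vertical).
Torsion M = P·e = 23.7 × 13 = 308.1 kip·in.
Critical point at (x, y) = (5.25, 5) from centroid. f_tx = M·y/J = 2.513 kip/in; f_ty = M·x/J = 2.639 kip/in.
Resultant f_max = √[f_tx² + (f_v + f_ty)²] = √[2.513² + (0.948 + 2.639)²] = 4.379 kip/in.
Capacity per unit length: φr_n = 0.75 × 0.6 × 60 × (0.707 × 0.1875) = 3.579 kip/in.
4.379 > 3.579 → NOT adequate.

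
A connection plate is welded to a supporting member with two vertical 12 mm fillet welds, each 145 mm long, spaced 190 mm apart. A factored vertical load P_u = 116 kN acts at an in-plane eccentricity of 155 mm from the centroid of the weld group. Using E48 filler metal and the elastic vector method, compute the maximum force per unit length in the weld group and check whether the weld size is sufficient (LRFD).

E48XX → F_EXX = 480 MPa.
Total weld length L_w = 290 mm. Treat welds as unit-width lines.
Polar moment about centroid: J = 2[d³/12 + d(b/2)²] = 2[145³/12 + 145×95²] = 3125000 mm³.
Direct shear f_v = P/L_w = 116×10³ / 290 = 400 N/mm (vertical).
Torsion M = P·e = 116×10³ × 155 = 17980000 N·mm.
Critical point at (x, y) = (95, 72.5) from centroid. f_tx = M·y/J = 417.1 N/mm; f_ty = M·x/J = 546.5 N/mm.
Resultant f_max = √[f_tx² + (f_v + f_ty)²] = √[417.1² + (400 + 546.5)²] = 1034 N/mm.
Capacity per unit length: φr_n = 0.75 × 0.6 × 480 × (0.707 × 12) = 1833 N/mm.
1034 ≤ 1833 → adequate.

f_max ≈ 1030 N/mm; adequate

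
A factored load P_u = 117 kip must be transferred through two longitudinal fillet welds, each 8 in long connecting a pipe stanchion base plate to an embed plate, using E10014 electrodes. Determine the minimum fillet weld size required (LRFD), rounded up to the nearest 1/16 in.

E100XX → F_EXX = 100 ksi.
Total weld length L = 16 in.
Required throat t_e = P_u / (φ × 0.6 F_EXX × L) = 117 / (0.75 × 0.6 × 100 × 16) = 0.1625 in.
Required leg w = t_e / 0.707 = 0.2298 in → use 1/4 in.

w = 1/4 in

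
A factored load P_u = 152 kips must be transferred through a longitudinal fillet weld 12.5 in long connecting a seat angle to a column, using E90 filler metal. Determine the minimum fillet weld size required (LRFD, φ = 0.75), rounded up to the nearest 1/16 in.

E90XX → F_EXX = 90 ksi.
Total weld length L = 12.5 in.
Required throat t_e = P_u / (φ × 0.6 F_EXX × L) = 152 / (0.75 × 0.6 × 90 × 12.5) = 0.3002 in.
Required leg w = t_e / 0.707 = 0.4247 in → use 7/16 in.

w = 7/16 in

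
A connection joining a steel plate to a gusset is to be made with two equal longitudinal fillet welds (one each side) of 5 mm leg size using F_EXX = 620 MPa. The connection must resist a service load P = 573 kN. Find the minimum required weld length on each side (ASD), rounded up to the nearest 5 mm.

L = 440 mm on each side

Throat t_e = 0.707 × 5 = 3.535 mm.
r_n/Ω = (0.6 × 620 × 3.535) / 2.0 = 657.5 N/mm = 0.6575 kN/mm.
L_req = P / (r_n/Ω) = 573 / 0.6575 = 871.5 mm total.
Per side: 871.5 / 2 = 435.7 mm.
Round up → use L = 440 mm on each side.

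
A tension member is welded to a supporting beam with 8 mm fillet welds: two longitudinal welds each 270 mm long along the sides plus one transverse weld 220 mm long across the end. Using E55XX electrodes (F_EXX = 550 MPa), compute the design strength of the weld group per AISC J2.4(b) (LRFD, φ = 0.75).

t_e = 0.707 × 8 = 5.656 mm.
R_nwl = 0.6 × 550 × 5.656 × 540 × 10⁻³ = 1008 kN (longitudinal, 2 welds).
R_nwt = 0.6 × 550 × 5.656 × 220 × 10⁻³ = 410.6 kN (transverse, base value).
(i) R_nwl + R_nwt = 1419 kN; (ii) 0.85 R_nwl + 1.5 R_nwt = 1473 kN.
R_n = max = 1473 kN [governs: (ii)]; φR_n = 1104 kN.

φR_n ≈ 1100 kN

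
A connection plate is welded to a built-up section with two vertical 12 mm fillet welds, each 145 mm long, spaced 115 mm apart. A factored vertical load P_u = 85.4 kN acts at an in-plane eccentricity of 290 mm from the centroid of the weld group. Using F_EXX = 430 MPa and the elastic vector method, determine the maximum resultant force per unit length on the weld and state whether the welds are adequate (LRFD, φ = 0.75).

Total weld length L_w = 290 mm. Treat welds as unit-width lines.
Polar moment about centroid: J = 2[d³/12 + d(b/2)²] = 2[145³/12 + 145×57.5²] = 1467000 mm³.
Direct shear f_v = P/L_w = 85.4×10³ / 290 = 294.5 N/mm (vertical).
Torsion M = P·e = 85.4×10³ × 290 = 24766000 N·mm.
Critical point at (x, y) = (57.5, 72.5) from centroid. f_tx = M·y/J = 1224 N/mm; f_ty = M·x/J = 970.8 N/mm.
Resultant f_max = √[f_tx² + (f_v + f_ty)²] = √[1224² + (294.5 + 970.8)²] = 1760 N/mm.
Capacity per unit length: φr_n = 0.75 × 0.6 × 430 × (0.707 × 12) = 1642 N/mm.
1760 > 1642 → NOT adequate.

f_max ≈ 1760 N/mm; NOT adequate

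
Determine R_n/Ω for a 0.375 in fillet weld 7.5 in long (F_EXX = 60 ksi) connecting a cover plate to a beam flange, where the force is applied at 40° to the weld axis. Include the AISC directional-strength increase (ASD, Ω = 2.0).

t_e = 0.707 × 0.375 = 0.2651 in; A_we = 0.2651 × 7.5 = 1.988 in².
Directional factor: 1.0 + 0.5 sin^1.5(40°) = 1.258.
F_nw = 0.6 × 60 × 1.258 = 45.28 ksi.
R_n/Ω = (45.28 × 1.988) / 2.0 = 45.01 kip.

R_n/Ω ≈ 45 kip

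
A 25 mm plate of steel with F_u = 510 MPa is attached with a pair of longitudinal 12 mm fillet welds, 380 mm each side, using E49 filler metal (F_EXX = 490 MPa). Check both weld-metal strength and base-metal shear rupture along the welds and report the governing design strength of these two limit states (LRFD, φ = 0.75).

t_e = 0.707 × 12 = 8.484 mm; L = 760 mm.
Weld metal: φR_n = 0.75 × 0.6 × 490 × 8.484 × 760 × 10⁻³ = 1422 kN.
Base metal (shear rupture): φR_n = 0.75 × 0.6 × 510 × 25 × 760 × 10⁻³ = 4360 kN.
Governing: weld metal.

φR_n ≈ 1420 kN (weld metal governs)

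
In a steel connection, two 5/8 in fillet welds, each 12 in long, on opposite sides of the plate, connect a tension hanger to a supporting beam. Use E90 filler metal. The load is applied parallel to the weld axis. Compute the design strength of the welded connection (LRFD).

φR_n ≈ 430 kips

E90XX → F_EXX = 90 ksi.
Effective throat t_e = 0.707 × 0.625 = 0.4419 in.
Total length L = 24 in; A_we = 0.4419 × 24 = 10.6 in².
F_nw = 0.6 F_EXX = 0.6 × 90 = 54 ksi.
φR_n = 0.75 × 54 × 10.6 = 429.5 kips.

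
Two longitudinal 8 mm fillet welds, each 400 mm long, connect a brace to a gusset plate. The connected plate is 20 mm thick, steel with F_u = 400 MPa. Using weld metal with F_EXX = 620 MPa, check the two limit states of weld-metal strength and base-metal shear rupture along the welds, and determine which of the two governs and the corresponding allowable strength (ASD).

t_e = 0.707 × 8 = 5.656 mm; L = 800 mm.
Weld metal: R_n/Ω = (1/2.0) × 0.6 × 620 × 5.656 × 800 × 10⁻³ = 841.6 kN.
Base metal (shear rupture): R_n/Ω = (1/2.0) × 0.6 × 400 × 20 × 800 × 10⁻³ = 1920 kN.
Governing: weld metal.

R_n/Ω ≈ 842 kN (weld metal governs)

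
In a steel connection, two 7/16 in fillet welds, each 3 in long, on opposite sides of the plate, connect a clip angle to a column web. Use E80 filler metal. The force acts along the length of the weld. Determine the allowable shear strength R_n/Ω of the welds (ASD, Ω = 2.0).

R_n/Ω ≈ 44.5 kips

E80XX → F_EXX = 80 ksi.
Effective throat t_e = 0.707 × 0.4375 = 0.3093 in.
Total length L = 6 in; A_we = 0.3093 × 6 = 1.856 in².
F_nw = 0.6 F_EXX = 0.6 × 80 = 48 ksi.
R_n = 48 × 1.856 = 89.08 kips; R_n/Ω = 89.08/2.0 = 44.54 kips.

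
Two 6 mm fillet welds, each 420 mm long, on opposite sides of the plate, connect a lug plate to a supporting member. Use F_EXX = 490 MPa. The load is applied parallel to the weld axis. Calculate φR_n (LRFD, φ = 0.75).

φR_n ≈ 786 kN

Effective throat t_e = 0.707 × 6 = 4.242 mm.
Total length L = 840 mm; A_we = 4.242 × 840 = 3563 mm².
F_nw = 0.6 F_EXX = 0.6 × 490 = 294 MPa.
φR_n = 0.75 × 294 × 3563 × 10⁻³ = 785.7 kN.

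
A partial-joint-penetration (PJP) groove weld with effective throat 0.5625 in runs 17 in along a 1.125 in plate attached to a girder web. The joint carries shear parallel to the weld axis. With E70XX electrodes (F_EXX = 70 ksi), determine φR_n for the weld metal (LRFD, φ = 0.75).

φR_n ≈ 301 kips

Effective throat (given) t_e = 0.5625 in.
A_we = 0.5625 × 17 = 9.562 in².
F_nw = 0.6 F_EXX = 42 ksi.
φR_n = 0.75 × 42 × 9.562 = 301.2 kips.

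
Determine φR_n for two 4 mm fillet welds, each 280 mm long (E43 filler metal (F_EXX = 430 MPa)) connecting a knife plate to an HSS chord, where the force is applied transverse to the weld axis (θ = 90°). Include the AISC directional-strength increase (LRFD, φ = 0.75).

φR_n ≈ 460 kN

t_e = 0.707 × 4 = 2.828 mm; A_we = 2.828 × 560 = 1584 mm².
Directional factor: 1.0 + 0.5 sin^1.5(90°) = 1.5.
F_nw = 0.6 × 430 × 1.5 = 387 MPa.
φR_n = 0.75 × 387 × 1584 × 10⁻³ = 459.7 kN.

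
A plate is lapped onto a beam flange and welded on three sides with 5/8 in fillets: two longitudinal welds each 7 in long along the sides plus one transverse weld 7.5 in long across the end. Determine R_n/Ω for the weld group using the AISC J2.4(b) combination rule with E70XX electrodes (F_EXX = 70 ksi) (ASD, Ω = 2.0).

t_e = 0.707 × 0.625 = 0.4419 in.
R_nwl = 0.6 × 70 × 0.4419 × 14 = 259.8 kips (longitudinal, 2 welds).
R_nwt = 0.6 × 70 × 0.4419 × 7.5 = 139.2 kips (transverse, base value).
(i) R_nwl + R_nwt = 399 kips; (ii) 0.85 R_nwl + 1.5 R_nwt = 429.6 kips.
R_n = max = 429.6 kips [governs: (ii)]; R_n/Ω = 214.8 kips.

R_n/Ω ≈ 215 kips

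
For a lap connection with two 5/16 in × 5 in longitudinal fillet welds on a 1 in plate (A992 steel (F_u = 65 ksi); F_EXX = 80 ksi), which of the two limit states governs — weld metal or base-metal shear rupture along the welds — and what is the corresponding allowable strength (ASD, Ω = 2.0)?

t_e = 0.707 × 0.3125 = 0.2209 in; L = 10 in.
Weld metal: R_n/Ω = (1/2.0) × 0.6 × 80 × 0.2209 × 10 = 53.02 kips.
Base metal (shear rupture): R_n/Ω = (1/2.0) × 0.6 × 65 × 1 × 10 = 195 kips.
Governing: weld metal.

R_n/Ω ≈ 53 kips (weld metal governs)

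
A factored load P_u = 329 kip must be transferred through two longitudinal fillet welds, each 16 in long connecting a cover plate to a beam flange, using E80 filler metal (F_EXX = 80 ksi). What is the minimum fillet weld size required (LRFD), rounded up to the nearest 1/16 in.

w = 7/16 in

Total weld length L = 32 in.
Required throat t_e = P_u / (φ × 0.6 F_EXX × L) = 329 / (0.75 × 0.6 × 80 × 32) = 0.2856 in.
Required leg w = t_e / 0.707 = 0.4039 in → use 7/16 in.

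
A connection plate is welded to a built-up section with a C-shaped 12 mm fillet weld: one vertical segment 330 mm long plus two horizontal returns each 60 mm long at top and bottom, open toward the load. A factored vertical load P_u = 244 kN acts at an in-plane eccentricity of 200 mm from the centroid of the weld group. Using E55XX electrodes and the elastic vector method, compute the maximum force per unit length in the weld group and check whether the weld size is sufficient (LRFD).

E55XX → F_EXX = 550 MPa.
Total weld length L_w = 450 mm. Treat welds as unit-width lines.
Centroid: x̄ = 2×60×30 / 450 = 8 mm from the vertical weld.
Polar moment about centroid: J = I_x + I_y = [330³/12 + 2×60×165²] + [330×8² + 2(60³/12 + 60×22²)] = 6377000 mm³.
Direct shear f_v = P/L_w = 244×10³ / 450 = 542.2 N/mm (vertical).
Torsion M = P·e = 244×10³ × 200 = 48800000 N·mm.
Critical point at (x, y) = (52, 165) from centroid. f_tx = M·y/J = 1263 N/mm; f_ty = M·x/J = 397.9 N/mm.
Resultant f_max = √[f_tx² + (f_v + f_ty)²] = √[1263² + (542.2 + 397.9)²] = 1574 N/mm.
Capacity per unit length: φr_n = 0.75 × 0.6 × 550 × (0.707 × 12) = 2100 N/mm.
1574 ≤ 2100 → adequate.

f_max ≈ 1570 N/mm; adequate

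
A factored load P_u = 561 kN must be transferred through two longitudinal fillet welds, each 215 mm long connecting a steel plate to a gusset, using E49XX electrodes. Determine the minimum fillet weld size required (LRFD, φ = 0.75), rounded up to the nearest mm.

E49XX → F_EXX = 490 MPa.
Total weld length L = 430 mm.
Required throat t_e = P_u / (φ × 0.6 F_EXX × L) = 561 / (0.75 × 0.6 × 490 × 430 × 10⁻³) = 5.917 mm.
Required leg w = t_e / 0.707 = 8.369 mm → use 9 mm.

w = 9 mm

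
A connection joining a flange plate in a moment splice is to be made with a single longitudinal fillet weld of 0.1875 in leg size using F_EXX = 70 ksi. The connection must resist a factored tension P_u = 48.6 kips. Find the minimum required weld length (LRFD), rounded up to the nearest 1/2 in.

L = 12 in

Throat t_e = 0.707 × 0.1875 = 0.1326 in.
φr_n = 0.75 × 0.6 × 70 × 0.1326 = 4.176 kips/in.
L_req = P_u / φr_n = 48.6 / 4.176 = 11.64 in total.
Round up → use L = 12 in.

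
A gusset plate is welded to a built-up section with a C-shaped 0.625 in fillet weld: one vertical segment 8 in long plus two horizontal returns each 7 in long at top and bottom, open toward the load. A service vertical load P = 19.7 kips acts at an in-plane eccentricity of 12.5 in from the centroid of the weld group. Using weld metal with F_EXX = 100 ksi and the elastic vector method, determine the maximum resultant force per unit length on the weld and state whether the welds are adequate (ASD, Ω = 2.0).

f_max ≈ 4.69 kip/in; adequate

Total weld length L_w = 22 in. Treat welds as unit-width lines.
Centroid: x̄ = 2×7×3.5 / 22 = 2.227 in from the vertical weld.
Polar moment about centroid: J = I_x + I_y = [8³/12 + 2×7×4²] + [8×2.227² + 2(7³/12 + 7×1.273²)] = 386.2 in³.
Direct shear f_v = P/L_w = 19.7 / 22 = 0.8955 kip/in (vertical).
Torsion M = P·e = 19.7 × 12.5 = 246.25 kip·in.
Critical point at (x, y) = (4.773, 4) from centroid. f_tx = M·y/J = 2.551 kip/in; f_ty = M·x/J = 3.043 kip/in.
Resultant f_max = √[f_tx² + (f_v + f_ty)²] = √[2.551² + (0.8955 + 3.043)²] = 4.692 kip/in.
Capacity per unit length: r_n/Ω = (1/2.0) × 0.6 × 100 × (0.707 × 0.625) = 13.26 kip/in.
4.692 ≤ 13.26 → adequate.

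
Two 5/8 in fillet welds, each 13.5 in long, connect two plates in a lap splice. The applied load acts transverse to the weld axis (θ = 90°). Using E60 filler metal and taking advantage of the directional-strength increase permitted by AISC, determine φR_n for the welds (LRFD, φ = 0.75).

φR_n ≈ 483 kip

E60XX → F_EXX = 60 ksi.
t_e = 0.707 × 0.625 = 0.4419 in; A_we = 0.4419 × 27 = 11.93 in².
Directional factor: 1.0 + 0.5 sin^1.5(90°) = 1.5.
F_nw = 0.6 × 60 × 1.5 = 54 ksi.
φR_n = 0.75 × 54 × 11.93 = 483.2 kip.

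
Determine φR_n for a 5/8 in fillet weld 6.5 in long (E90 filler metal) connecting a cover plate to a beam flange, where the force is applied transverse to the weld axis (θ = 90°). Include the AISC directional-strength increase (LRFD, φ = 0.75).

φR_n ≈ 174 kips

E90XX → F_EXX = 90 ksi.
t_e = 0.707 × 0.625 = 0.4419 in; A_we = 0.4419 × 6.5 = 2.872 in².
Directional factor: 1.0 + 0.5 sin^1.5(90°) = 1.5.
F_nw = 0.6 × 90 × 1.5 = 81 ksi.
φR_n = 0.75 × 81 × 2.872 = 174.5 kips.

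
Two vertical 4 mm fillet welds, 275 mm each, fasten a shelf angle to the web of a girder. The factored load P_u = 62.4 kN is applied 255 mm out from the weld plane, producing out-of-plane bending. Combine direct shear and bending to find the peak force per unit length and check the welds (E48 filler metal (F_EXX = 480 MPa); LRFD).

L_w = 2 × 275 = 550 mm; section modulus (unit throat) S = 2 × L²/6 = 25210 mm².
Direct shear f_v = P/L_w = 62.4×10³/550 = 113.5 N/mm.
Moment M = P × e = 62.4×10³ × 255 = 15912000 N·mm; bending f_b = M/S = 631.2 N/mm.
f_max = √(f_v² + f_b²) = √(113.5² + 631.2²) = 641.3 N/mm.
φr_n = 0.75 × 0.6 × 480 × (0.707 × 4) = 610.8 N/mm → NOT adequate.

f_max ≈ 641 N/mm; NOT adequate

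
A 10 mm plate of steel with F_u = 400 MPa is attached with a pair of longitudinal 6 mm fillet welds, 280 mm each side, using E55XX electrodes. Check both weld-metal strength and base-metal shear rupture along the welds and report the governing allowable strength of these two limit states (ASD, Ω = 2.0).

R_n/Ω ≈ 392 kN (weld metal governs)

E55XX → F_EXX = 550 MPa.
t_e = 0.707 × 6 = 4.242 mm; L = 560 mm.
Weld metal: R_n/Ω = (1/2.0) × 0.6 × 550 × 4.242 × 560 × 10⁻³ = 392 kN.
Base metal (shear rupture): R_n/Ω = (1/2.0) × 0.6 × 400 × 10 × 560 × 10⁻³ = 672 kN.
Governing: weld metal.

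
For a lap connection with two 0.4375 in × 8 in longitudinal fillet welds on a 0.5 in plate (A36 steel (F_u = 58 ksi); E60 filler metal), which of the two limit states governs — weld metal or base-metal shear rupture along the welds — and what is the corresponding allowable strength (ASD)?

R_n/Ω ≈ 89.1 kips (weld metal governs)

E60XX → F_EXX = 60 ksi.
t_e = 0.707 × 0.4375 = 0.3093 in; L = 16 in.
Weld metal: R_n/Ω = (1/2.0) × 0.6 × 60 × 0.3093 × 16 = 89.08 kips.
Base metal (shear rupture): R_n/Ω = (1/2.0) × 0.6 × 58 × 0.5 × 16 = 139.2 kips.
Governing: weld metal.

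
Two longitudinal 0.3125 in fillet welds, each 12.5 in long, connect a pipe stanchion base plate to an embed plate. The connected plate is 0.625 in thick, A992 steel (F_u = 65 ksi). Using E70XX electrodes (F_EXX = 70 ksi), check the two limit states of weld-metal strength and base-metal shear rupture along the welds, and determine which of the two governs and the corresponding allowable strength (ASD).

R_n/Ω ≈ 116 kips (weld metal governs)

t_e = 0.707 × 0.3125 = 0.2209 in; L = 25 in.
Weld metal: R_n/Ω = (1/2.0) × 0.6 × 70 × 0.2209 × 25 = 116 kips.
Base metal (shear rupture): R_n/Ω = (1/2.0) × 0.6 × 65 × 0.625 × 25 = 304.7 kips.
Governing: weld metal.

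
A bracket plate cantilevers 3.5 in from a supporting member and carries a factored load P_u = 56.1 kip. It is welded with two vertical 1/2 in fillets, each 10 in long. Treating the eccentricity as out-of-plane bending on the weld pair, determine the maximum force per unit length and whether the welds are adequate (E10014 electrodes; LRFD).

f_max ≈ 6.52 kip/in; adequate

E100XX → F_EXX = 100 ksi.
L_w = 2 × 10 = 20 in; section modulus (unit throat) S = 2 × L²/6 = 33.33 in².
Direct shear f_v = P/L_w = 56.1/20 = 2.805 kip/in.
Moment M = P × e = 56.1 × 3.5 = 196.35 kip·in; bending f_b = M/S = 5.89 kip/in.
f_max = √(f_v² + f_b²) = √(2.805² + 5.89²) = 6.524 kip/in.
φr_n = 0.75 × 0.6 × 100 × (0.707 × 0.5) = 15.91 kip/in → adequate.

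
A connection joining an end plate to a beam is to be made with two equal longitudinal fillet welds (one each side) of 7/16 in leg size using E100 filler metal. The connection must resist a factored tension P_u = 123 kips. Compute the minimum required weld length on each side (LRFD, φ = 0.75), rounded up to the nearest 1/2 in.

L = 4.5 in on each side

E100XX → F_EXX = 100 ksi.
Throat t_e = 0.707 × 0.4375 = 0.3093 in.
φr_n = 0.75 × 0.6 × 100 × 0.3093 = 13.92 kips/in.
L_req = P_u / φr_n = 123 / 13.92 = 8.837 in total.
Per side: 8.837 / 2 = 4.418 in.
Round up → use L = 4.5 in on each side.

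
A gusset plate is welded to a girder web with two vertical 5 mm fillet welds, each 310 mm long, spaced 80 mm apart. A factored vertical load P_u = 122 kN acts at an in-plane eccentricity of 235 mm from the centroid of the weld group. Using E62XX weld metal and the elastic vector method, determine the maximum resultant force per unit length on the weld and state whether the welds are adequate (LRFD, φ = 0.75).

f_max ≈ 841 N/mm; adequate

E62XX → F_EXX = 620 MPa.
Total weld length L_w = 620 mm. Treat welds as unit-width lines.
Polar moment about centroid: J = 2[d³/12 + d(b/2)²] = 2[310³/12 + 310×40²] = 5957000 mm³.
Direct shear f_v = P/L_w = 122×10³ / 620 = 196.8 N/mm (vertical).
Torsion M = P·e = 122×10³ × 235 = 28670000 N·mm.
Critical point at (x, y) = (40, 155) from centroid. f_tx = M·y/J = 746 N/mm; f_ty = M·x/J = 192.5 N/mm.
Resultant f_max = √[f_tx² + (f_v + f_ty)²] = √[746² + (196.8 + 192.5)²] = 841.4 N/mm.
Capacity per unit length: φr_n = 0.75 × 0.6 × 620 × (0.707 × 5) = 986.3 N/mm.
841.4 ≤ 986.3 → adequate.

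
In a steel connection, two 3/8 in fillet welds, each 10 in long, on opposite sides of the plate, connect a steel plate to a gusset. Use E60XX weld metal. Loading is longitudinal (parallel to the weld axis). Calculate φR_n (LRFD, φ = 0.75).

φR_n ≈ 143 kips

E60XX → F_EXX = 60 ksi.
Effective throat t_e = 0.707 × 0.375 = 0.2651 in.
Total length L = 20 in; A_we = 0.2651 × 20 = 5.303 in².
F_nw = 0.6 F_EXX = 0.6 × 60 = 36 ksi.
φR_n = 0.75 × 36 × 5.303 = 143.2 kips.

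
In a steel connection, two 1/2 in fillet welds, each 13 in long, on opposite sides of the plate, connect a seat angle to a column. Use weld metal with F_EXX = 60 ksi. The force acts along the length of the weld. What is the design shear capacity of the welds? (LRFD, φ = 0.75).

φR_n ≈ 248 kips

Effective throat t_e = 0.707 × 0.5 = 0.3535 in.
Total length L = 26 in; A_we = 0.3535 × 26 = 9.191 in².
F_nw = 0.6 F_EXX = 0.6 × 60 = 36 ksi.
φR_n = 0.75 × 36 × 9.191 = 248.2 kips.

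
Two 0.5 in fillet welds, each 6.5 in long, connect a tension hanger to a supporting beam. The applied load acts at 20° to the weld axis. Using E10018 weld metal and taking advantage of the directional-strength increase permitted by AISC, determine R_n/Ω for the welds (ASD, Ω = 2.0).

E100XX → F_EXX = 100 ksi.
t_e = 0.707 × 0.5 = 0.3535 in; A_we = 0.3535 × 13 = 4.595 in².
Directional factor: 1.0 + 0.5 sin^1.5(20°) = 1.1.
F_nw = 0.6 × 100 × 1.1 = 66 ksi.
R_n/Ω = (66 × 4.595) / 2.0 = 151.7 kip.

R_n/Ω ≈ 152 kip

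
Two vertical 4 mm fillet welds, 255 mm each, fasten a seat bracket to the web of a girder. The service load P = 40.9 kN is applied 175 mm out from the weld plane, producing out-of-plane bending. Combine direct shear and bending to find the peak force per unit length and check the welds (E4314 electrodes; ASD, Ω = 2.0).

E43XX → F_EXX = 430 MPa.
L_w = 2 × 255 = 510 mm; section modulus (unit throat) S = 2 × L²/6 = 21680 mm².
Direct shear f_v = P/L_w = 40.9×10³/510 = 80.2 N/mm.
Moment M = P × e = 40.9×10³ × 175 = 7157500 N·mm; bending f_b = M/S = 330.2 N/mm.
f_max = √(f_v² + f_b²) = √(80.2² + 330.2²) = 339.8 N/mm.
r_n/Ω = (1/2.0) × 0.6 × 430 × (0.707 × 4) = 364.8 N/mm → adequate.

f_max ≈ 340 N/mm; adequate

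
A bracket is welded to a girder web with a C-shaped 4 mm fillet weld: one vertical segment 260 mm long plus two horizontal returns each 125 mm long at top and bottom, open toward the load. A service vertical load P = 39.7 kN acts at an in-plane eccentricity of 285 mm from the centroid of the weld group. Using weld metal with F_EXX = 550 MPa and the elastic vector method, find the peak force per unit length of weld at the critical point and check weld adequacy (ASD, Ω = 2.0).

Total weld length L_w = 510 mm. Treat welds as unit-width lines.
Centroid: x̄ = 2×125×62.5 / 510 = 30.64 mm from the vertical weld.
Polar moment about centroid: J = I_x + I_y = [260³/12 + 2×125×130²] + [260×30.64² + 2(125³/12 + 125×31.86²)] = 6513000 mm³.
Direct shear f_v = P/L_w = 39.7×10³ / 510 = 77.84 N/mm (vertical).
Torsion M = P·e = 39.7×10³ × 285 = 11314000 N·mm.
Critical point at (x, y) = (94.36, 130) from centroid. f_tx = M·y/J = 225.8 N/mm; f_ty = M·x/J = 163.9 N/mm.
Resultant f_max = √[f_tx² + (f_v + f_ty)²] = √[225.8² + (77.84 + 163.9)²] = 330.8 N/mm.
Capacity per unit length: r_n/Ω = (1/2.0) × 0.6 × 550 × (0.707 × 4) = 466.6 N/mm.
330.8 ≤ 466.6 → adequate.

f_max ≈ 331 N/mm; adequate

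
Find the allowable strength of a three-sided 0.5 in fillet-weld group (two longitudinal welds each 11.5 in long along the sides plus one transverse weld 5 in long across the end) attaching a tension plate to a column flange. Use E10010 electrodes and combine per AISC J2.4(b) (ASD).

R_n/Ω ≈ 297 kips

E100XX → F_EXX = 100 ksi.
t_e = 0.707 × 0.5 = 0.3535 in.
R_nwl = 0.6 × 100 × 0.3535 × 23 = 487.8 kips (longitudinal, 2 welds).
R_nwt = 0.6 × 100 × 0.3535 × 5 = 106 kips (transverse, base value).
(i) R_nwl + R_nwt = 593.9 kips; (ii) 0.85 R_nwl + 1.5 R_nwt = 573.7 kips.
R_n = max = 593.9 kips [governs: (i)]; R_n/Ω = 296.9 kips.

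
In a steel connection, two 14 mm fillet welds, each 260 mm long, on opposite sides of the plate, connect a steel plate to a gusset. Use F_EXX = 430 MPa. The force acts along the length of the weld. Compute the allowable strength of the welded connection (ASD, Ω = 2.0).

Effective throat t_e = 0.707 × 14 = 9.898 mm.
Total length L = 520 mm; A_we = 9.898 × 520 = 5147 mm².
F_nw = 0.6 F_EXX = 0.6 × 430 = 258 MPa.
R_n = 258 × 5147 × 10⁻³ = 1328 kN; R_n/Ω = 1328/2.0 = 664 kN.

R_n/Ω ≈ 664 kN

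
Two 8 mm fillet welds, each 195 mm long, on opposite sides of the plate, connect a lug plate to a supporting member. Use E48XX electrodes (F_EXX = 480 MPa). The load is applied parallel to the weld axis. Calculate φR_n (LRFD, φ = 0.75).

φR_n ≈ 476 kN

Effective throat t_e = 0.707 × 8 = 5.656 mm.
Total length L = 390 mm; A_we = 5.656 × 390 = 2206 mm².
F_nw = 0.6 F_EXX = 0.6 × 480 = 288 MPa.
φR_n = 0.75 × 288 × 2206 × 10⁻³ = 476.5 kN.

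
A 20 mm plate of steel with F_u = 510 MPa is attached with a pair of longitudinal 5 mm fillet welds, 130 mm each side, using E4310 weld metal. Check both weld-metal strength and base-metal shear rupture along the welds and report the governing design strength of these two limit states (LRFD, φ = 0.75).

E43XX → F_EXX = 430 MPa.
t_e = 0.707 × 5 = 3.535 mm; L = 260 mm.
Weld metal: φR_n = 0.75 × 0.6 × 430 × 3.535 × 260 × 10⁻³ = 177.8 kN.
Base metal (shear rupture): φR_n = 0.75 × 0.6 × 510 × 20 × 260 × 10⁻³ = 1193 kN.
Governing: weld metal.

φR_n ≈ 178 kN (weld metal governs)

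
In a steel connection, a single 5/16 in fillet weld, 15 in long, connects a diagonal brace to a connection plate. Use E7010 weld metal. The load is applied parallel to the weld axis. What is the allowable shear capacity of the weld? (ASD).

E70XX → F_EXX = 70 ksi.
Effective throat t_e = 0.707 × 0.3125 = 0.2209 in.
Total length L = 15 in; A_we = 0.2209 × 15 = 3.314 in².
F_nw = 0.6 F_EXX = 0.6 × 70 = 42 ksi.
R_n = 42 × 3.314 = 139.2 kip; R_n/Ω = 139.2/2.0 = 69.6 kip.

R_n/Ω ≈ 69.6 kip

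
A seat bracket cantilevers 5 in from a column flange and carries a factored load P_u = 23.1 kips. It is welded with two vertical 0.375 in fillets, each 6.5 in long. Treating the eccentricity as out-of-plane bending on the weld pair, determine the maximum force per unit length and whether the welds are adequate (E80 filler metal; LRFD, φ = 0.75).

E80XX → F_EXX = 80 ksi.
L_w = 2 × 6.5 = 13 in; section modulus (unit throat) S = 2 × L²/6 = 14.08 in².
Direct shear f_v = P/L_w = 23.1/13 = 1.777 kip/in.
Moment M = P × e = 23.1 × 5 = 115.5 kip·in; bending f_b = M/S = 8.201 kip/in.
f_max = √(f_v² + f_b²) = √(1.777² + 8.201²) = 8.391 kip/in.
φr_n = 0.75 × 0.6 × 80 × (0.707 × 0.375) = 9.544 kip/in → adequate.

f_max ≈ 8.39 kip/in; adequate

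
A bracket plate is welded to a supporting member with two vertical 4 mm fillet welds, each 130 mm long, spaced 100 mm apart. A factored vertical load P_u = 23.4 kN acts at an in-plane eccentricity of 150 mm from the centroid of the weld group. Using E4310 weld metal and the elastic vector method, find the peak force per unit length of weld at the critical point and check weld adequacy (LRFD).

E43XX → F_EXX = 430 MPa.
Total weld length L_w = 260 mm. Treat welds as unit-width lines.
Polar moment about centroid: J = 2[d³/12 + d(b/2)²] = 2[130³/12 + 130×50²] = 1016000 mm³.
Direct shear f_v = P/L_w = 23.4×10³ / 260 = 90 N/mm (vertical).
Torsion M = P·e = 23.4×10³ × 150 = 3510000 N·mm.
Critical point at (x, y) = (50, 65) from centroid. f_tx = M·y/J = 224.5 N/mm; f_ty = M·x/J = 172.7 N/mm.
Resultant f_max = √[f_tx² + (f_v + f_ty)²] = √[224.5² + (90 + 172.7)²] = 345.6 N/mm.
Capacity per unit length: φr_n = 0.75 × 0.6 × 430 × (0.707 × 4) = 547.2 N/mm.
345.6 ≤ 547.2 → adequate.

f_max ≈ 346 N/mm; adequate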